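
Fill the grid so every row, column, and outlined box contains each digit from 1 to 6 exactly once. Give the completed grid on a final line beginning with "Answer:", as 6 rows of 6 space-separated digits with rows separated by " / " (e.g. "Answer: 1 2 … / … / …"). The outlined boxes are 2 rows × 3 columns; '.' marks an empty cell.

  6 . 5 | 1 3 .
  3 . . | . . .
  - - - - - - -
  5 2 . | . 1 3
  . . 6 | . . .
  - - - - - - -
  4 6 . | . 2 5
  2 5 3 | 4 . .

Step 1. [r2c3∈{1,2,4}] in col 3, 2 fits only at r2c3 ⇒ r2c3=2.
Step 2. [r1c2∈{4}] r1c2 is down to just 4 ⇒ r1c2=4.
Step 3. [r4c4∈{2,5}] col 4 places 2 nowhere but r4c4, so r4c4=2.
Step 4. [r4c6∈{4}] r4c6 is down to just 4. So r4c6=4.
Step 5. [r2c6∈{6}] r2c6's peers cover all but 6. So r2c6=6.
Step 6. [r2c2∈{1}] nothing but 1 survives at r2c2, so r2c2=1.
Step 7. [r2c4∈{5}] only 5 remains possible at r2c4 ⇒ r2c4=5.
Step 8. [r6c5∈{6}] r6c5 is down to just 6, so r6c5=6.
Step 9. [r5c4∈{3}] only 3 remains possible at r5c4 ⇒ r5c4=3.
Step 10. [r4c2∈{3}] only 3 remains possible at r4c2 ⇒ r4c2=3.
Step 11. [r4c1∈{1}] r4c1's peers cover all but 1 ⇒ r4c1=1.
Step 12. [r3c4∈{6}] only 6 remains possible at r3c4 ⇒ r3c4=6.
Step 13. [r6c6∈{1}] r6c6's peers cover all but 1 ⇒ r6c6=1.
Step 14. [r1c6∈{2}] nothing but 2 survives at r1c6. So r1c6=2.
Step 15. [r4c5∈{5}] r4c5's peers cover all but 5, so r4c5=5.
Step 16. [r5c3∈{1}] r5c3 has the single candidate 1 ⇒ r5c3=1.
Step 17. [r3c3∈{4}] nothing but 4 survives at r3c3 ⇒ r3c3=4.
Step 18. [r2c5∈{4}] r2c5's peers cover all but 4. So r2c5=4.

Answer: 6 4 5 1 3 2 / 3 1 2 5 4 6 / 5 2 4 6 1 3 / 1 3 6 2 5 4 / 4 6 1 3 2 5 / 2 5 3 4 6 1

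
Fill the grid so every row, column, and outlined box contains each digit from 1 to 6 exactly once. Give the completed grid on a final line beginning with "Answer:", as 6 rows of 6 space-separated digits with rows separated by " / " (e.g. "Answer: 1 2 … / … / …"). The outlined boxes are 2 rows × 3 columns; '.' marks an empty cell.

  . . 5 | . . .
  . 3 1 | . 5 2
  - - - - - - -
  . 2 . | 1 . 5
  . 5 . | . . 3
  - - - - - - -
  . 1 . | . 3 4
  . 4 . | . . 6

Step 1. [r1c1∈{2,4,6}] across row 1, 2 lands solely at r1c1 ⇒ r1c1=2.
Step 2. [r2c1∈{4,6}] across box 1, 4 lands solely at r2c1. So r2c1=4.
Step 3. [r2c4∈{6}] r2c4's peers cover all but 6, so r2c4=6.
Step 4. [r6c5∈{1,2}] 1 has one home in row 6: r6c5 ⇒ r6c5=1.
Step 5. [r4c5∈{2,4,6}] 2 has one home in col 5: r4c5 ⇒ r4c5=2.
Step 6. [r4c4∈{4}] r4c4 has the single candidate 4, so r4c4=4.
Step 7. [r4c3∈{6}] r4c3 has the single candidate 6 ⇒ r4c3=6.
Step 8. [r3c1∈{3}] r3c1 is down to just 3 ⇒ r3c1=3.
Step 9. [r6c1∈{5}] nothing but 5 survives at r6c1. So r6c1=5.
Step 10. [r5c3∈{2}] only 2 remains possible at r5c3 ⇒ r5c3=2.
Step 11. [r1c5∈{4}] r1c5's peers cover all but 4 ⇒ r1c5=4.
Step 12. [r3c3∈{4}] only 4 remains possible at r3c3. So r3c3=4.
Step 13. [r6c4∈{2}] nothing but 2 survives at r6c4, so r6c4=2.
Step 14. [r5c4∈{5}] only 5 remains possible at r5c4. So r5c4=5.
Step 15. [r1c4∈{3}] r1c4 has the single candidate 3. So r1c4=3.
Step 16. [r1c2∈{6}] r1c2 has the single candidate 6 ⇒ r1c2=6.
Step 17. [r6c3∈{3}] r6c3 is down to just 3 ⇒ r6c3=3.
Step 18. [r5c1∈{6}] only 6 remains possible at r5c1 ⇒ r5c1=6.
Step 19. [r4c1∈{1}] only 1 remains possible at r4c1 ⇒ r4c1=1.
Step 20. [r3c5∈{6}] r3c5 has the single candidate 6, so r3c5=6.
Step 21. [r1c6∈{1}] only 1 remains possible at r1c6 ⇒ r1c6=1.

Answer: 2 6 5 3 4 1 / 4 3 1 6 5 2 / 3 2 4 1 6 5 / 1 5 6 4 2 3 / 6 1 2 5 3 4 / 5 4 3 2 1 6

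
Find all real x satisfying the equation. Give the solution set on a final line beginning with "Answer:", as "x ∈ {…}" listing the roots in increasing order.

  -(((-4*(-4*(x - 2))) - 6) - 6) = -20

Step 1. [-(((-4*(-4*(x - 2))) - 6) - 6) = -20] LHS negated; negate both sides. So neg: ((-4*(-4*(x - 2))) - 6) - 6 = 20.
Step 2. [((-4*(-4*(x - 2))) - 6) - 6 = 20] the outer -6 inverts by adding 6, so sub: (-4*(-4*(x - 2))) - 6 = 26.
Step 3. [(-4*(-4*(x - 2))) - 6 = 26] the outer -6 inverts by adding 6. So sub: -4*(-4*(x - 2)) = 32.
Step 4. [-4*(-4*(x - 2)) = 32] divide by the outer -4 ⇒ div: -4*(x - 2) = -8.
Step 5. [-4*(x - 2) = -8] divide by the outer -4 ⇒ div: x - 2 = 2.
Step 6. [x - 2 = 2] -2 is outermost — add 2 both sides ⇒ sub: x = 4.

Answer: x ∈ {4}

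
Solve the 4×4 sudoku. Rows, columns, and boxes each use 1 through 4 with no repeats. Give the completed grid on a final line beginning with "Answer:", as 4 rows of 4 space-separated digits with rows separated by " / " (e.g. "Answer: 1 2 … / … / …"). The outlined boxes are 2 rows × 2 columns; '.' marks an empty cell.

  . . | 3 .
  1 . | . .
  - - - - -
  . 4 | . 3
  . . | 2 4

Step 1. [r1c2∈{2}] r1c2's peers cover all but 2, so r1c2=2.
Step 2. [r2c2∈{3}] r2c2's peers cover all but 3, so r2c2=3.
Step 3. [r1c4∈{1}] r1c4 is down to just 1. So r1c4=1.
Step 4. [r2c3∈{4}] r2c3 has the single candidate 4, so r2c3=4.
Step 5. [r4c2∈{1}] r4c2's peers cover all but 1. So r4c2=1.
Step 6. [r1c1∈{4}] r1c1's peers cover all but 4, so r1c1=4.
Step 7. [r3c1∈{2}] r3c1 has the single candidate 2 ⇒ r3c1=2.
Step 8. [r3c3∈{1}] r3c3 has the single candidate 1 ⇒ r3c3=1.
Step 9. [r2c4∈{2}] nothing but 2 survives at r2c4 ⇒ r2c4=2.
Step 10. [r4c1∈{3}] r4c1 has the single candidate 3. So r4c1=3.

Answer: 4 2 3 1 / 1 3 4 2 / 2 4 1 3 / 3 1 2 4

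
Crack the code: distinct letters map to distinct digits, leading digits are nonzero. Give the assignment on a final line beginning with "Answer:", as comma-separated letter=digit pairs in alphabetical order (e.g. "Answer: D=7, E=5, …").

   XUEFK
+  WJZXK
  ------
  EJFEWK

Step 1. [E] the sum has 6 digits but both addends have 5; that extra leading digit E is the final carry, namely 1. So E=1.
Step 2. [col 1: K + K ≡ K (mod 10)] column 1 reads K+K+carry(0)=K with nothing yet; with digits 1 already taken and all letters distinct, the only value for K is 0 ⇒ K=0.
Step 3. [col 2: F + X ≡ W (mod 10)] no forcing yet in column 2 (carry-in 0); W=4 is free and consistent — try it ⇒ W=4.
Step 4. [col 2: F + X ≡ W (mod 10)] several values work for X in column 2 (F + X ≡ W (mod 10), carry-in 0); try X=8 ⇒ X=8.
Step 5. [col 2: F + X ≡ W (mod 10)] column 2: given X=8, W=4, carry-in 0, and digits 0,1,4,8 already taken and all letters distinct, F+X≡W (mod 10) forces F=6. So F=6.
Step 6. [col 3: E + Z ≡ E (mod 10)] from column 3 (E=1, carry-in 1, digits 0,1,4,6,8 already taken and all letters distinct): Z must equal 9 ⇒ Z=9.
Step 7. [col 4: U + J ≡ F (mod 10)] several values work for J in column 4 (U + J ≡ F (mod 10), carry-in 1); try J=2 ⇒ J=2.
Step 8. [col 4: U + J ≡ F (mod 10)] column 4: given J=2, F=6, carry-in 1, and digits 0,1,2,4,6,8,9 already taken and all letters distinct, U+J≡F (mod 10) forces U=3 ⇒ U=3.

Answer: E=1, F=6, J=2, K=0, U=3, W=4, X=8, Z=9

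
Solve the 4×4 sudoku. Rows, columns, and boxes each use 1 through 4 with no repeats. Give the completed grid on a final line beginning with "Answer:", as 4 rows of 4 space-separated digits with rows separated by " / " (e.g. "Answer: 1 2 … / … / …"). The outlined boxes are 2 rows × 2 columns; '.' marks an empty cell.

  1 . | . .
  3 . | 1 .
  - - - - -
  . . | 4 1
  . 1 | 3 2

Step 1. [r2c2∈{2,4}] r2c2 is the only open cell in row 2 admitting 2, so r2c2=2.
Step 2. [r1c2∈{4}] r1c2's peers cover all but 4 ⇒ r1c2=4.
Step 3. [r1c4∈{3}] r1c4's peers cover all but 3, so r1c4=3.
Step 4. [r4c1∈{4}] nothing but 4 survives at r4c1 ⇒ r4c1=4.
Step 5. [r2c4∈{4}] nothing but 4 survives at r2c4. So r2c4=4.
Step 6. [r3c2∈{3}] nothing but 3 survives at r3c2. So r3c2=3.
Step 7. [r3c1∈{2}] r3c1's peers cover all but 2, so r3c1=2.
Step 8. [r1c3∈{2}] nothing but 2 survives at r1c3, so r1c3=2.

Answer: 1 4 2 3 / 3 2 1 4 / 2 3 4 1 / 4 1 3 2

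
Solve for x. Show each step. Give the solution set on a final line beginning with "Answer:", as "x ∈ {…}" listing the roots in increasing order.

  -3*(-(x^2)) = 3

Step 1. [-3*(-(x^2)) = 3] -3·(inner) — divide through by -3, so div: -(x^2) = -1.
Step 2. [-(x^2) = -1] leading − — multiply by −1 ⇒ neg: x^2 = 1.
Step 3. [x^2 = 1] √ both sides: 1 ≥ 0 gives two branches, so sqrt: x = 1 or -1.

Answer: x ∈ {-1, 1}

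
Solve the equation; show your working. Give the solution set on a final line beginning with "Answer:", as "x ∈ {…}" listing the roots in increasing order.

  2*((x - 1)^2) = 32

Step 1. [2*((x - 1)^2) = 32] 2 out front; divide by 2 ⇒ div: (x - 1)^2 = 16.
Step 2. [(x - 1)^2 = 16] LHS squared, RHS 16 ≥ 0: apply √ (±), so sqrt: x - 1 = 4 or -4.
Step 3. [x - 1 = 4 or -4] 1 comes off first (add 1). So sub: x = 5 or -3.

Answer: x ∈ {-3, 5}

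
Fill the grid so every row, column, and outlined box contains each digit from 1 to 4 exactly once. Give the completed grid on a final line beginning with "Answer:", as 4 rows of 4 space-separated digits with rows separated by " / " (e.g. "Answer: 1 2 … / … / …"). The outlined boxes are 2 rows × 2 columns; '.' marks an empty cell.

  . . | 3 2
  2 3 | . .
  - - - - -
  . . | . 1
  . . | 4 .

Step 1. [r3c1∈{3,4}] row 3 places 3 nowhere but r3c1, so r3c1=3.
Step 2. [r1c1∈{1,4}] col 1 places 4 nowhere but r1c1. So r1c1=4.
Step 3. [r4c2∈{1,2}] r4c2 is the only open cell in row 4 admitting 2, so r4c2=2.
Step 4. [r4c1∈{1}] r4c1 is down to just 1. So r4c1=1.
Step 5. [r3c2∈{4}] nothing but 4 survives at r3c2, so r3c2=4.
Step 6. [r4c4∈{3}] r4c4 has the single candidate 3, so r4c4=3.
Step 7. [r2c3∈{1}] r2c3's peers cover all but 1, so r2c3=1.
Step 8. [r1c2∈{1}] nothing but 1 survives at r1c2, so r1c2=1.
Step 9. [r2c4∈{4}] only 4 remains possible at r2c4. So r2c4=4.
Step 10. [r3c3∈{2}] r3c3 is down to just 2, so r3c3=2.

Answer: 4 1 3 2 / 2 3 1 4 / 3 4 2 1 / 1 2 4 3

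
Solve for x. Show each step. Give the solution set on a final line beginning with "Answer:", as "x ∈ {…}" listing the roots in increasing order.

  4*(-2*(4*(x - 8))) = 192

Step 1. [4*(-2*(4*(x - 8))) = 192] LHS = 4·(…); ÷4 both sides, so div: -2*(4*(x - 8)) = 48.
Step 2. [-2*(4*(x - 8)) = 48] -2·(inner) — divide through by -2 ⇒ div: 4*(x - 8) = -24.
Step 3. [4*(x - 8) = -24] 4·(inner) — divide through by 4. So div: x - 8 = -6.
Step 4. [x - 8 = -6] peel the -8: add 8 from each side ⇒ sub: x = 2.

Answer: x ∈ {2}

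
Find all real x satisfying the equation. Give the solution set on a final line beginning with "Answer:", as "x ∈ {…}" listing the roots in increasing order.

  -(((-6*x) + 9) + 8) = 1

Step 1. [-(((-6*x) + 9) + 8) = 1] LHS negated; negate both sides, so neg: ((-6*x) + 9) + 8 = -1.
Step 2. [((-6*x) + 9) + 8 = -1] the outer +8 inverts by subtracting 8 ⇒ sub: (-6*x) + 9 = -9.
Step 3. [(-6*x) + 9 = -9] +9 is outermost — subtract 9 both sides. So sub: -6*x = -18.
Step 4. [-6*x = -18] leading coefficient -6: divide by -6. So div: x = 3.

Answer: x ∈ {3}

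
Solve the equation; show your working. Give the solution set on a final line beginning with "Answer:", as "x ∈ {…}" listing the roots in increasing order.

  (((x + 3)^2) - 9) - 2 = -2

Step 1. [(((x + 3)^2) - 9) - 2 = -2] the outer -2 inverts by adding 2 ⇒ sub: ((x + 3)^2) - 9 = 0.
Step 2. [((x + 3)^2) - 9 = 0] -9 is outermost — add 9 both sides. So sub: (x + 3)^2 = 9.
Step 3. [(x + 3)^2 = 9] √ both sides: 9 ≥ 0 gives two branches. So sqrt: x + 3 = 3 or -3.
Step 4. [x + 3 = 3 or -3] subtract 3: x sits inside (… + 3). So sub: x = 0 or -6.

Answer: x ∈ {-6, 0}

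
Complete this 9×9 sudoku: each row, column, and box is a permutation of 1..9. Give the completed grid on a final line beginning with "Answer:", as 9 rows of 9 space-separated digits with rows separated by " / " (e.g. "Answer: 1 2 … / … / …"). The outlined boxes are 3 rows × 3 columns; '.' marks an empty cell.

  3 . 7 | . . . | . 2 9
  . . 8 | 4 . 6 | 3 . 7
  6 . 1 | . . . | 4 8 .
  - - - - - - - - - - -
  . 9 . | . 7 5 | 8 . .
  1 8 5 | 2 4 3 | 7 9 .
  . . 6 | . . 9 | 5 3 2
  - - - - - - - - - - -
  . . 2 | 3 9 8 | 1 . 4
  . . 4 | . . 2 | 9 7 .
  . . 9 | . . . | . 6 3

Step 1. [r3c9∈{5}] r3c9's peers cover all but 5. So r3c9=5.
Step 2. [r8c5∈{1,5,6}] r8c5 is the only open cell in col 5 admitting 6. So r8c5=6.
Step 3. [r1c6∈{1}] r1c6's peers cover all but 1 ⇒ r1c6=1.
Step 4. [r4c9∈{1,6}] r4c9 is the only open cell in col 9 admitting 1. So r4c9=1.
Step 5. [r9c1∈{5,7,8}] row 9 places 8 nowhere but r9c1, so r9c1=8.
Step 6. [r8c1∈{5}] r8c1's peers cover all but 5. So r8c1=5.
Step 7. [r8c4∈{1}] r8c4 has the single candidate 1. So r8c4=1.
Step 8. [r3c2∈{2}] nothing but 2 survives at r3c2. So r3c2=2.
Step 9. [r9c5∈{5}] r9c5 is down to just 5 ⇒ r9c5=5.
Step 10. [r7c1∈{7}] r7c1 is down to just 7, so r7c1=7.
Step 11. [r6c1∈{4}] r6c1's peers cover all but 4 ⇒ r6c1=4.
Step 12. [r6c4∈{8}] nothing but 8 survives at r6c4, so r6c4=8.
Step 13. [r3c6∈{7}] only 7 remains possible at r3c6, so r3c6=7.
Step 14. [r1c4∈{5}] r1c4 has the single candidate 5. So r1c4=5.
Step 15. [r5c9∈{6}] r5c9's peers cover all but 6, so r5c9=6.
Step 16. [r8c2∈{3}] r8c2 is down to just 3. So r8c2=3.
Step 17. [r3c5∈{3}] r3c5 is down to just 3. So r3c5=3.
Step 18. [r4c4∈{6}] r4c4 has the single candidate 6. So r4c4=6.
Step 19. [r2c5∈{2}] only 2 remains possible at r2c5 ⇒ r2c5=2.
Step 20. [r4c8∈{4}] r4c8 has the single candidate 4 ⇒ r4c8=4.
Step 21. [r9c2∈{1}] only 1 remains possible at r9c2. So r9c2=1.
Step 22. [r8c9∈{8}] nothing but 8 survives at r8c9, so r8c9=8.
Step 23. [r1c7∈{6}] only 6 remains possible at r1c7. So r1c7=6.
Step 24. [r9c7∈{2}] nothing but 2 survives at r9c7 ⇒ r9c7=2.
Step 25. [r9c4∈{7}] only 7 remains possible at r9c4, so r9c4=7.
Step 26. [r4c1∈{2}] r4c1 has the single candidate 2. So r4c1=2.
Step 27. [r6c2∈{7}] nothing but 7 survives at r6c2 ⇒ r6c2=7.
Step 28. [r7c2∈{6}] r7c2 has the single candidate 6 ⇒ r7c2=6.
Step 29. [r4c3∈{3}] r4c3's peers cover all but 3. So r4c3=3.
Step 30. [r6c5∈{1}] r6c5 is down to just 1 ⇒ r6c5=1.
Step 31. [r2c1∈{9}] r2c1 has the single candidate 9. So r2c1=9.
Step 32. [r7c8∈{5}] nothing but 5 survives at r7c8 ⇒ r7c8=5.
Step 33. [r2c8∈{1}] r2c8's peers cover all but 1 ⇒ r2c8=1.
Step 34. [r2c2∈{5}] only 5 remains possible at r2c2. So r2c2=5.
Step 35. [r1c5∈{8}] nothing but 8 survives at r1c5, so r1c5=8.
Step 36. [r9c6∈{4}] r9c6's peers cover all but 4 ⇒ r9c6=4.
Step 37. [r3c4∈{9}] r3c4's peers cover all but 9. So r3c4=9.
Step 38. [r1c2∈{4}] only 4 remains possible at r1c2, so r1c2=4.

Answer: 3 4 7 5 8 1 6 2 9 / 9 5 8 4 2 6 3 1 7 / 6 2 1 9 3 7 4 8 5 / 2 9 3 6 7 5 8 4 1 / 1 8 5 2 4 3 7 9 6 / 4 7 6 8 1 9 5 3 2 / 7 6 2 3 9 8 1 5 4 / 5 3 4 1 6 2 9 7 8 / 8 1 9 7 5 4 2 6 3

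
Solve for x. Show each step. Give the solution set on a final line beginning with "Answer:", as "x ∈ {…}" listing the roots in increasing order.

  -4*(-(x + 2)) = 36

Step 1. [-4*(-(x + 2)) = 36] -4 out front; divide by -4, so div: -(x + 2) = -9.
Step 2. [-(x + 2) = -9] leading − — multiply by −1 ⇒ neg: x + 2 = 9.
Step 3. [x + 2 = 9] the outer +2 inverts by subtracting 2, so sub: x = 7.

Answer: x ∈ {7}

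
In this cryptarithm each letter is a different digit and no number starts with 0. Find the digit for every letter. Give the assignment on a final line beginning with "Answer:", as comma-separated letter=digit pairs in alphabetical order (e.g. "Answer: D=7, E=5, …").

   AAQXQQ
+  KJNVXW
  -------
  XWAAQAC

Step 1. [col 1: Q + W ≡ C (mod 10)] column 1 (Q + W ≡ C (mod 10), carry-in 0) doesn't pin W yet; pick W=7 and continue. So W=7.
Step 2. [col 1: Q + W ≡ C (mod 10)] no forcing yet in column 1 (carry-in 0); C=3 is free and consistent — try it ⇒ C=3.
Step 3. [col 1: Q + W ≡ C (mod 10)] column 1 reads Q+W+carry(0)=C with W=7, C=3; with digits 3,7 already taken and all letters distinct, the only value for Q is 6. So Q=6.
Step 4. [col 2: Q + X ≡ A (mod 10)] column 2 (Q + X ≡ A (mod 10), carry-in 1) doesn't pin A yet; pick A=8 and continue, so A=8.
Step 5. [col 2: Q + X ≡ A (mod 10)] column 2 reads Q+X+carry(1)=A with Q=6, A=8; with digits 3,6,7,8 already taken and all letters distinct, the only value for X is 1 ⇒ X=1.
Step 6. [col 3: X + V ≡ Q (mod 10)] column 3 reads X+V+carry(0)=Q with X=1, Q=6; with digits 1,3,6,7,8 already taken and all letters distinct, the only value for V is 5 ⇒ V=5.
Step 7. [col 4: Q + N ≡ A (mod 10)] in column 4 we have Q+N≡A with carry-in 0; given Q=6, A=8 and digits 1,3,5,6,7,8 already taken and all letters distinct, that pins N to 2. So N=2.
Step 8. [col 5: A + J ≡ A (mod 10)] in column 5 we have A+J≡A with carry-in 0; given A=8 and digits 1,2,3,5,6,7,8 already taken and all letters distinct, that pins J to 0, so J=0.
Step 9. [col 6: A + K ≡ W (mod 10)] column 6 reads A+K+carry(0)=W with A=8, W=7; with digits 0,1,2,3,5,6,7,8 already taken and all letters distinct, the only value for K is 9, so K=9.

Answer: A=8, C=3, J=0, K=9, N=2, Q=6, V=5, W=7, X=1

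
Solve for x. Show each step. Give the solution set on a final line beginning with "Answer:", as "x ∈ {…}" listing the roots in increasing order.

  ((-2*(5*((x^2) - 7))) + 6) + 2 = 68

Step 1. [((-2*(5*((x^2) - 7))) + 6) + 2 = 68] peel the +2: subtract 2 from each side ⇒ sub: (-2*(5*((x^2) - 7))) + 6 = 66.
Step 2. [(-2*(5*((x^2) - 7))) + 6 = 66] 6 comes off first (subtract 6) ⇒ sub: -2*(5*((x^2) - 7)) = 60.
Step 3. [-2*(5*((x^2) - 7)) = 60] divide by the outer -2 ⇒ div: 5*((x^2) - 7) = -30.
Step 4. [5*((x^2) - 7) = -30] LHS = 5·(…); ÷5 both sides ⇒ div: (x^2) - 7 = -6.
Step 5. [(x^2) - 7 = -6] peel the -7: add 7 from each side, so sub: x^2 = 1.
Step 6. [x^2 = 1] √ both sides: 1 ≥ 0 gives two branches. So sqrt: x = 1 or -1.

Answer: x ∈ {-1, 1}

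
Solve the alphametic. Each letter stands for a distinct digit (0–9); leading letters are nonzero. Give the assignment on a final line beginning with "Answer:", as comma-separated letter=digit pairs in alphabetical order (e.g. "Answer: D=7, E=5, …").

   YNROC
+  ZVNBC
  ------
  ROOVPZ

Step 1. [col 1: C + C ≡ Z (mod 10)] C=9 is one option consistent with column 1 (C + C ≡ Z (mod 10), carry-in 0) — take it ⇒ C=9.
Step 2. [col 1: C + C ≡ Z (mod 10)] column 1: given C=9, carry-in 0, and digits 9 already taken and all letters distinct, C+C≡Z (mod 10) forces Z=8. So Z=8.
Step 3. [col 2: O + B ≡ P (mod 10)] B=0 is one option consistent with column 2 (O + B ≡ P (mod 10), carry-in 1) — take it, so B=0.
Step 4. [R] adding two 5-digit numbers gives at most 5+1 digits, and here it does — R is that final carry and must be 1. So R=1.
Step 5. [col 2: O + B ≡ P (mod 10)] O=5 is one option consistent with column 2 (O + B ≡ P (mod 10), carry-in 1) — take it, so O=5.
Step 6. [col 2: O + B ≡ P (mod 10)] column 2: given O=5, B=0, carry-in 1, and digits 0,1,5,8,9 already taken and all letters distinct, O+B≡P (mod 10) forces P=6, so P=6.
Step 7. [col 3: R + N ≡ V (mod 10)] several values work for V in column 3 (R + N ≡ V (mod 10), carry-in 0); try V=3 ⇒ V=3.
Step 8. [col 3: R + N ≡ V (mod 10)] column 3 reads R+N+carry(0)=V with R=1, V=3; with digits 0,1,3,5,6,8,9 already taken and all letters distinct, the only value for N is 2 ⇒ N=2.
Step 9. [col 5: Y + Z ≡ O (mod 10)] from column 5 (Z=8, O=5, carry-in 0, digits 0,1,2,3,5,6,8,9 already taken and all letters distinct): Y must equal 7 ⇒ Y=7.

Answer: B=0, C=9, N=2, O=5, P=6, R=1, V=3, Y=7, Z=8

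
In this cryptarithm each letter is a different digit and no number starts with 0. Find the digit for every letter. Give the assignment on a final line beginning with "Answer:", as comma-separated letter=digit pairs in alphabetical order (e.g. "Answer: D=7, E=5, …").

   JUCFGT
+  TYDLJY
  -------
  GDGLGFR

Step 1. [col 1: T + Y ≡ R (mod 10)] column 1 (T + Y ≡ R (mod 10), carry-in 0) doesn't pin T yet; pick T=4 and continue. So T=4.
Step 2. [col 1: T + Y ≡ R (mod 10)] no forcing yet in column 1 (carry-in 0); R=9 is free and consistent — try it, so R=9.
Step 3. [col 1: T + Y ≡ R (mod 10)] from column 1 (T=4, R=9, carry-in 0, digits 4,9 already taken and all letters distinct): Y must equal 5. So Y=5.
Step 4. [col 2: G + J ≡ F (mod 10)] no forcing yet in column 2 (carry-in 0); G=1 is free and consistent — try it, so G=1.
Step 5. [col 2: G + J ≡ F (mod 10)] column 2 (G + J ≡ F (mod 10), carry-in 0) doesn't pin J yet; pick J=7 and continue ⇒ J=7.
Step 6. [col 2: G + J ≡ F (mod 10)] column 2 reads G+J+carry(0)=F with G=1, J=7; with digits 1,4,5,7,9 already taken and all letters distinct, the only value for F is 8, so F=8.
Step 7. [col 3: F + L ≡ G (mod 10)] from column 3 (F=8, G=1, carry-in 0, digits 1,4,5,7,8,9 already taken and all letters distinct): L must equal 3. So L=3.
Step 8. [col 4: C + D ≡ L (mod 10)] C=0 is one option consistent with column 4 (C + D ≡ L (mod 10), carry-in 1) — take it, so C=0.
Step 9. [col 4: C + D ≡ L (mod 10)] from column 4 (C=0, L=3, carry-in 1, digits 0,1,3,4,5,7,8,9 already taken and all letters distinct): D must equal 2. So D=2.
Step 10. [col 5: U + Y ≡ G (mod 10)] in column 5 we have U+Y≡G with carry-in 0; given Y=5, G=1 and digits 0,1,2,3,4,5,7,8,9 already taken and all letters distinct, that pins U to 6. So U=6.

Answer: C=0, D=2, F=8, G=1, J=7, L=3, R=9, T=4, U=6, Y=5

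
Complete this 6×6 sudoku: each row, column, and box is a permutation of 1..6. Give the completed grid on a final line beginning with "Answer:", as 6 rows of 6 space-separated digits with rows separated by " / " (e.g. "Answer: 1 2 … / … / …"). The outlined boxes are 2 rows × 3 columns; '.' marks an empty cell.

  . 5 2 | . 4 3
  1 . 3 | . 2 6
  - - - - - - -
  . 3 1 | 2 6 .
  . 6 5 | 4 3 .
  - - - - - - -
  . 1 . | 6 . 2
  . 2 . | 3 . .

Step 1. [r6c6∈{1,4,5}] in col 6, 4 fits only at r6c6 ⇒ r6c6=4.
Step 2. [r5c5∈{5}] r5c5 is down to just 5. So r5c5=5.
Step 3. [r5c3∈{4}] r5c3 has the single candidate 4, so r5c3=4.
Step 4. [r6c1∈{5,6}] in row 6, 5 fits only at r6c1, so r6c1=5.
Step 5. [r1c1∈{6}] r1c1's peers cover all but 6, so r1c1=6.
Step 6. [r2c2∈{4}] r2c2 has the single candidate 4. So r2c2=4.
Step 7. [r3c6∈{5}] r3c6 has the single candidate 5. So r3c6=5.
Step 8. [r6c3∈{6}] r6c3 has the single candidate 6, so r6c3=6.
Step 9. [r4c1∈{2}] nothing but 2 survives at r4c1 ⇒ r4c1=2.
Step 10. [r2c4∈{5}] only 5 remains possible at r2c4 ⇒ r2c4=5.
Step 11. [r4c6∈{1}] nothing but 1 survives at r4c6 ⇒ r4c6=1.
Step 12. [r3c1∈{4}] only 4 remains possible at r3c1, so r3c1=4.
Step 13. [r5c1∈{3}] nothing but 3 survives at r5c1. So r5c1=3.
Step 14. [r1c4∈{1}] nothing but 1 survives at r1c4, so r1c4=1.
Step 15. [r6c5∈{1}] r6c5 is down to just 1. So r6c5=1.

Answer: 6 5 2 1 4 3 / 1 4 3 5 2 6 / 4 3 1 2 6 5 / 2 6 5 4 3 1 / 3 1 4 6 5 2 / 5 2 6 3 1 4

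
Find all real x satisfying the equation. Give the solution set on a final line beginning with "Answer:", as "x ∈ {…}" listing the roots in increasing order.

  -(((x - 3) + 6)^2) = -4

Step 1. [-(((x - 3) + 6)^2) = -4] leading − — multiply by −1 ⇒ neg: ((x - 3) + 6)^2 = 4.
Step 2. [((x - 3) + 6)^2 = 4] √ both sides: 4 ≥ 0 gives two branches ⇒ sqrt: (x - 3) + 6 = 2 or -2.
Step 3. [(x - 3) + 6 = 2 or -2] subtract 6: x sits inside (… + 6), so sub: x - 3 = -4 or -8.
Step 4. [x - 3 = -4 or -8] -3 is outermost — add 3 both sides. So sub: x = -1 or -5.

Answer: x ∈ {-5, -1}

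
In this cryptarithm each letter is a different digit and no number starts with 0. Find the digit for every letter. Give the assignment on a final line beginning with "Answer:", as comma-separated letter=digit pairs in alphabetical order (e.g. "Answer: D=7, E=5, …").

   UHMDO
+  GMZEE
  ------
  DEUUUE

Step 1. [D] the sum has 6 digits but both addends have 5; that extra leading digit D is the final carry, namely 1. So D=1.
Step 2. [col 1: O + E ≡ E (mod 10)] from column 1 (nothing yet, carry-in 0, digits 1 already taken and all letters distinct): O must equal 0 ⇒ O=0.
Step 3. [col 1: O + E ≡ E (mod 10)] E=2 is one option consistent with column 1 (O + E ≡ E (mod 10), carry-in 0) — take it ⇒ E=2.
Step 4. [col 2: D + E ≡ U (mod 10)] in column 2 we have D+E≡U with carry-in 0; given D=1, E=2 and digits 0,1,2 already taken and all letters distinct, that pins U to 3. So U=3.
Step 5. [col 3: M + Z ≡ U (mod 10)] Z=6 is one option consistent with column 3 (M + Z ≡ U (mod 10), carry-in 0) — take it ⇒ Z=6.
Step 6. [col 3: M + Z ≡ U (mod 10)] from column 3 (Z=6, U=3, carry-in 0, digits 0,1,2,3,6 already taken and all letters distinct): M must equal 7 ⇒ M=7.
Step 7. [col 4: H + M ≡ U (mod 10)] from column 4 (M=7, U=3, carry-in 1, digits 0,1,2,3,6,7 already taken and all letters distinct): H must equal 5 ⇒ H=5.
Step 8. [col 5: U + G ≡ E (mod 10)] column 5 reads U+G+carry(1)=E with U=3, E=2; with digits 0,1,2,3,5,6,7 already taken and all letters distinct, the only value for G is 8. So G=8.

Answer: D=1, E=2, G=8, H=5, M=7, O=0, U=3, Z=6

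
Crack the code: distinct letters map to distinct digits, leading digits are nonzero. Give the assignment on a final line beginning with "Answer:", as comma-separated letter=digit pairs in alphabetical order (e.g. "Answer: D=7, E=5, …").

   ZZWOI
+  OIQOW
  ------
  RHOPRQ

Step 1. [col 1: I + W ≡ Q (mod 10)] no forcing yet in column 1 (carry-in 0); I=9 is free and consistent — try it ⇒ I=9.
Step 2. [R] the sum has 6 digits but both addends have 5; that extra leading digit R is the final carry, namely 1, so R=1.
Step 3. [col 1: I + W ≡ Q (mod 10)] column 1 (I + W ≡ Q (mod 10), carry-in 0) doesn't pin W yet; pick W=4 and continue. So W=4.
Step 4. [col 1: I + W ≡ Q (mod 10)] column 1 reads I+W+carry(0)=Q with I=9, W=4; with digits 1,4,9 already taken and all letters distinct, the only value for Q is 3, so Q=3.
Step 5. [col 2: O + O ≡ R (mod 10)] several values work for O in column 2 (O + O ≡ R (mod 10), carry-in 1); try O=5. So O=5.
Step 6. [col 3: W + Q ≡ P (mod 10)] from column 3 (W=4, Q=3, carry-in 1, digits 1,3,4,5,9 already taken and all letters distinct): P must equal 8, so P=8.
Step 7. [col 4: Z + I ≡ O (mod 10)] column 4 reads Z+I+carry(0)=O with I=9, O=5; with digits 1,3,4,5,8,9 already taken and all letters distinct, the only value for Z is 6 ⇒ Z=6.
Step 8. [col 5: Z + O ≡ H (mod 10)] column 5: given Z=6, O=5, carry-in 1, and digits 1,3,4,5,6,8,9 already taken and all letters distinct, Z+O≡H (mod 10) forces H=2, so H=2.

Answer: H=2, I=9, O=5, P=8, Q=3, R=1, W=4, Z=6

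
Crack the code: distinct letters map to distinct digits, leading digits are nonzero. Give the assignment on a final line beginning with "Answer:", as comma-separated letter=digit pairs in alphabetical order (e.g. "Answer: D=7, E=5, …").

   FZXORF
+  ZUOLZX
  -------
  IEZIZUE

Step 1. [I] I is the leading digit of a 7-digit sum of two 6-digit numbers; the final carry is exactly 1, so I=1.
Step 2. [col 1: F + X ≡ E (mod 10)] several values work for E in column 1 (F + X ≡ E (mod 10), carry-in 0); try E=2, so E=2.
Step 3. [col 1: F + X ≡ E (mod 10)] no forcing yet in column 1 (carry-in 0); X=4 is free and consistent — try it. So X=4.
Step 4. [col 1: F + X ≡ E (mod 10)] column 1 reads F+X+carry(0)=E with X=4, E=2; with digits 1,2,4 already taken and all letters distinct, the only value for F is 8 ⇒ F=8.
Step 5. [col 2: R + Z ≡ U (mod 10)] several values work for Z in column 2 (R + Z ≡ U (mod 10), carry-in 1); try Z=3, so Z=3.
Step 6. [col 2: R + Z ≡ U (mod 10)] no forcing yet in column 2 (carry-in 1); U=9 is free and consistent — try it, so U=9.
Step 7. [col 2: R + Z ≡ U (mod 10)] column 2 reads R+Z+carry(1)=U with Z=3, U=9; with digits 1,2,3,4,8,9 already taken and all letters distinct, the only value for R is 5, so R=5.
Step 8. [col 3: O + L ≡ Z (mod 10)] O=6 is one option consistent with column 3 (O + L ≡ Z (mod 10), carry-in 0) — take it ⇒ O=6.
Step 9. [col 3: O + L ≡ Z (mod 10)] column 3: given O=6, Z=3, carry-in 0, and digits 1,2,3,4,5,6,8,9 already taken and all letters distinct, O+L≡Z (mod 10) forces L=7, so L=7.

Answer: E=2, F=8, I=1, L=7, O=6, R=5, U=9, X=4, Z=3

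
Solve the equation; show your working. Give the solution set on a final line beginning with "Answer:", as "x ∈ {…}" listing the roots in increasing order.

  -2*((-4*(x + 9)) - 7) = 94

Step 1. [-2*((-4*(x + 9)) - 7) = 94] leading coefficient -2: divide by -2. So div: (-4*(x + 9)) - 7 = -47.
Step 2. [(-4*(x + 9)) - 7 = -47] peel the -7: add 7 from each side. So sub: -4*(x + 9) = -40.
Step 3. [-4*(x + 9) = -40] LHS = -4·(…); ÷-4 both sides, so div: x + 9 = 10.
Step 4. [x + 9 = 10] the outer +9 inverts by subtracting 9 ⇒ sub: x = 1.

Answer: x ∈ {1}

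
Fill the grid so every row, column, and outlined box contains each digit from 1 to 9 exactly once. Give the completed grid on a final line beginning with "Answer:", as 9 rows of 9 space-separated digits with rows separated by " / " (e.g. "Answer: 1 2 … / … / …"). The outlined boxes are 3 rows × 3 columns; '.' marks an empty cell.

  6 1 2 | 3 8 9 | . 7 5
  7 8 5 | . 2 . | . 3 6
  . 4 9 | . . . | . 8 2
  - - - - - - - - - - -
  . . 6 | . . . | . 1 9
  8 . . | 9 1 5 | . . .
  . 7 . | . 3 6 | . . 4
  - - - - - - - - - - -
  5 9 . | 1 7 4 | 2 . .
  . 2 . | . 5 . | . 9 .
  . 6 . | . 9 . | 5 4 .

Step 1. [r5c2∈{3}] r5c2's peers cover all but 3, so r5c2=3.
Step 2. [r5c9∈{7}] only 7 remains possible at r5c9. So r5c9=7.
Step 3. [r8c7∈{1,3,6,7,8}] 7 has one home in col 7: r8c7 ⇒ r8c7=7.
Step 4. [r6c3∈{1}] r6c3 is down to just 1, so r6c3=1.
Step 5. [r5c8∈{2,6}] 2 has one home in row 5: r5c8, so r5c8=2.
Step 6. [r6c7∈{8}] nothing but 8 survives at r6c7, so r6c7=8.
Step 7. [r6c4∈{2}] nothing but 2 survives at r6c4 ⇒ r6c4=2.
Step 8. [r9c4∈{8}] r9c4 is down to just 8 ⇒ r9c4=8.
Step 9. [r8c6∈{3}] r8c6's peers cover all but 3. So r8c6=3.
Step 10. [r3c7∈{1}] r3c7 has the single candidate 1, so r3c7=1.
Step 11. [r5c3∈{4}] r5c3 is down to just 4 ⇒ r5c3=4.
Step 12. [r3c4∈{5,6,7}] across row 3, 5 lands solely at r3c4, so r3c4=5.
Step 13. [r2c4∈{4}] only 4 remains possible at r2c4. So r2c4=4.
Step 14. [r8c3∈{8}] only 8 remains possible at r8c3 ⇒ r8c3=8.
Step 15. [r7c3∈{3}] r7c3's peers cover all but 3 ⇒ r7c3=3.
Step 16. [r8c9∈{1}] r8c9 has the single candidate 1 ⇒ r8c9=1.
Step 17. [r4c4∈{7}] r4c4's peers cover all but 7 ⇒ r4c4=7.
Step 18. [r7c8∈{6}] r7c8's peers cover all but 6. So r7c8=6.
Step 19. [r2c7∈{9}] nothing but 9 survives at r2c7, so r2c7=9.
Step 20. [r3c6∈{7}] r3c6's peers cover all but 7. So r3c6=7.
Step 21. [r4c6∈{8}] nothing but 8 survives at r4c6. So r4c6=8.
Step 22. [r4c1∈{2}] r4c1 is down to just 2, so r4c1=2.
Step 23. [r4c5∈{4}] r4c5's peers cover all but 4 ⇒ r4c5=4.
Step 24. [r6c1∈{9}] r6c1's peers cover all but 9, so r6c1=9.
Step 25. [r9c9∈{3}] only 3 remains possible at r9c9. So r9c9=3.
Step 26. [r7c9∈{8}] nothing but 8 survives at r7c9 ⇒ r7c9=8.
Step 27. [r9c3∈{7}] nothing but 7 survives at r9c3 ⇒ r9c3=7.
Step 28. [r1c7∈{4}] r1c7's peers cover all but 4, so r1c7=4.
Step 29. [r8c1∈{4}] r8c1 has the single candidate 4, so r8c1=4.
Step 30. [r6c8∈{5}] r6c8's peers cover all but 5, so r6c8=5.
Step 31. [r9c1∈{1}] r9c1 has the single candidate 1 ⇒ r9c1=1.
Step 32. [r4c2∈{5}] r4c2's peers cover all but 5, so r4c2=5.
Step 33. [r5c7∈{6}] r5c7 has the single candidate 6 ⇒ r5c7=6.
Step 34. [r3c1∈{3}] nothing but 3 survives at r3c1 ⇒ r3c1=3.
Step 35. [r8c4∈{6}] r8c4 has the single candidate 6, so r8c4=6.
Step 36. [r9c6∈{2}] only 2 remains possible at r9c6, so r9c6=2.
Step 37. [r4c7∈{3}] nothing but 3 survives at r4c7. So r4c7=3.
Step 38. [r2c6∈{1}] nothing but 1 survives at r2c6. So r2c6=1.
Step 39. [r3c5∈{6}] nothing but 6 survives at r3c5, so r3c5=6.

Answer: 6 1 2 3 8 9 4 7 5 / 7 8 5 4 2 1 9 3 6 / 3 4 9 5 6 7 1 8 2 / 2 5 6 7 4 8 3 1 9 / 8 3 4 9 1 5 6 2 7 / 9 7 1 2 3 6 8 5 4 / 5 9 3 1 7 4 2 6 8 / 4 2 8 6 5 3 7 9 1 / 1 6 7 8 9 2 5 4 3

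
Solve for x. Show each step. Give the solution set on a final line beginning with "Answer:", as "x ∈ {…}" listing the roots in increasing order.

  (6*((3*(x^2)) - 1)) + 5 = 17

Step 1. [(6*((3*(x^2)) - 1)) + 5 = 17] +5 is outermost — subtract 5 both sides. So sub: 6*((3*(x^2)) - 1) = 12.
Step 2. [6*((3*(x^2)) - 1) = 12] divide by the outer 6. So div: (3*(x^2)) - 1 = 2.
Step 3. [(3*(x^2)) - 1 = 2] 1 comes off first (add 1). So sub: 3*(x^2) = 3.
Step 4. [3*(x^2) = 3] divide by the outer 3, so div: x^2 = 1.
Step 5. [x^2 = 1] √ both sides: 1 ≥ 0 gives two branches, so sqrt: x = 1 or -1.

Answer: x ∈ {-1, 1}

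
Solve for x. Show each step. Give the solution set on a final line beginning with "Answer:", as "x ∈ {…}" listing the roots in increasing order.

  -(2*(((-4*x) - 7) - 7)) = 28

Step 1. [-(2*(((-4*x) - 7) - 7)) = 28] leading − — multiply by −1, so neg: 2*(((-4*x) - 7) - 7) = -28.
Step 2. [2*(((-4*x) - 7) - 7) = -28] 2 out front; divide by 2. So div: ((-4*x) - 7) - 7 = -14.
Step 3. [((-4*x) - 7) - 7 = -14] add 7: x sits inside (… - 7), so sub: (-4*x) - 7 = -7.
Step 4. [(-4*x) - 7 = -7] peel the -7: add 7 from each side. So sub: -4*x = 0.
Step 5. [-4*x = 0] -4 out front; divide by -4, so div: x = 0.

Answer: x ∈ {0}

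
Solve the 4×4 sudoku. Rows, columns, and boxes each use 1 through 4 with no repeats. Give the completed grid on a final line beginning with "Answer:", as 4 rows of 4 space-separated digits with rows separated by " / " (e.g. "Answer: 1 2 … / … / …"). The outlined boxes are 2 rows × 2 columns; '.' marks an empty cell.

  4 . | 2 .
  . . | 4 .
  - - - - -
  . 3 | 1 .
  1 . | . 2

Step 1. [r2c1∈{2,3}] across col 1, 3 lands solely at r2c1, so r2c1=3.
Step 2. [r1c2∈{1}] r1c2's peers cover all but 1. So r1c2=1.
Step 3. [r2c2∈{2}] only 2 remains possible at r2c2. So r2c2=2.
Step 4. [r1c4∈{3}] r1c4 is down to just 3 ⇒ r1c4=3.
Step 5. [r3c1∈{2}] r3c1 is down to just 2, so r3c1=2.
Step 6. [r4c3∈{3}] r4c3 has the single candidate 3 ⇒ r4c3=3.
Step 7. [r4c2∈{4}] r4c2 has the single candidate 4. So r4c2=4.
Step 8. [r2c4∈{1}] only 1 remains possible at r2c4, so r2c4=1.
Step 9. [r3c4∈{4}] only 4 remains possible at r3c4 ⇒ r3c4=4.

Answer: 4 1 2 3 / 3 2 4 1 / 2 3 1 4 / 1 4 3 2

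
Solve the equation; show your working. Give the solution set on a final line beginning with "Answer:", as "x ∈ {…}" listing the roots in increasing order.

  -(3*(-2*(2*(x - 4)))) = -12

Step 1. [-(3*(-2*(2*(x - 4)))) = -12] leading − — multiply by −1, so neg: 3*(-2*(2*(x - 4))) = 12.
Step 2. [3*(-2*(2*(x - 4))) = 12] 3·(inner) — divide through by 3. So div: -2*(2*(x - 4)) = 4.
Step 3. [-2*(2*(x - 4)) = 4] -2 out front; divide by -2 ⇒ div: 2*(x - 4) = -2.
Step 4. [2*(x - 4) = -2] divide by the outer 2. So div: x - 4 = -1.
Step 5. [x - 4 = -1] peel the -4: add 4 from each side. So sub: x = 3.

Answer: x ∈ {3}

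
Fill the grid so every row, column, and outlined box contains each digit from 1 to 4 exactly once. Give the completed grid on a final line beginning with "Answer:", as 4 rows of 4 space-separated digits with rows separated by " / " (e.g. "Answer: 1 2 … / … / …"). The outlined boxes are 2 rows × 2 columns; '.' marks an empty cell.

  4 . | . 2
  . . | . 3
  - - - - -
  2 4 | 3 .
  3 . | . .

Step 1. [r4c2∈{1}] r4c2 is down to just 1 ⇒ r4c2=1.
Step 2. [r2c3∈{1,4}] r2c3 is the only open cell in row 2 admitting 4, so r2c3=4.
Step 3. [r3c4∈{1}] nothing but 1 survives at r3c4 ⇒ r3c4=1.
Step 4. [r4c4∈{4}] only 4 remains possible at r4c4 ⇒ r4c4=4.
Step 5. [r2c1∈{1}] nothing but 1 survives at r2c1. So r2c1=1.
Step 6. [r2c2∈{2}] r2c2 has the single candidate 2 ⇒ r2c2=2.
Step 7. [r4c3∈{2}] only 2 remains possible at r4c3. So r4c3=2.
Step 8. [r1c3∈{1}] r1c3 is down to just 1 ⇒ r1c3=1.
Step 9. [r1c2∈{3}] r1c2 is down to just 3 ⇒ r1c2=3.

Answer: 4 3 1 2 / 1 2 4 3 / 2 4 3 1 / 3 1 2 4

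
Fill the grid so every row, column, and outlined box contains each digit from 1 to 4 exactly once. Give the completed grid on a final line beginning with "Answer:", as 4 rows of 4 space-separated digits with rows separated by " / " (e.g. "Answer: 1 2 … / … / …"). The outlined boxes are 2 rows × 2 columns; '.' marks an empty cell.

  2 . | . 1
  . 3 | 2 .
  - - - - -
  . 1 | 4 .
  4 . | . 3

Step 1. [r2c1∈{1}] only 1 remains possible at r2c1. So r2c1=1.
Step 2. [r4c3∈{1}] only 1 remains possible at r4c3 ⇒ r4c3=1.
Step 3. [r3c1∈{3}] r3c1's peers cover all but 3, so r3c1=3.
Step 4. [r3c4∈{2}] r3c4 has the single candidate 2 ⇒ r3c4=2.
Step 5. [r1c2∈{4}] r1c2's peers cover all but 4. So r1c2=4.
Step 6. [r4c2∈{2}] r4c2 is down to just 2. So r4c2=2.
Step 7. [r1c3∈{3}] r1c3's peers cover all but 3 ⇒ r1c3=3.
Step 8. [r2c4∈{4}] only 4 remains possible at r2c4, so r2c4=4.

Answer: 2 4 3 1 / 1 3 2 4 / 3 1 4 2 / 4 2 1 3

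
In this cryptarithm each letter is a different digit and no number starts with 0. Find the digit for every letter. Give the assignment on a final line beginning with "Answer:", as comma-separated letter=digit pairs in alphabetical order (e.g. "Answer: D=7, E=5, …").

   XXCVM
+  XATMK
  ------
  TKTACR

Step 1. [T] the sum has 6 digits but both addends have 5; that extra leading digit T is the final carry, namely 1 ⇒ T=1.
Step 2. [col 1: M + K ≡ R (mod 10)] no forcing yet in column 1 (carry-in 0); R=8 is free and consistent — try it. So R=8.
Step 3. [col 1: M + K ≡ R (mod 10)] column 1 (M + K ≡ R (mod 10), carry-in 0) doesn't pin K yet; pick K=5 and continue ⇒ K=5.
Step 4. [col 1: M + K ≡ R (mod 10)] column 1 reads M+K+carry(0)=R with K=5, R=8; with digits 1,5,8 already taken and all letters distinct, the only value for M is 3. So M=3.
Step 5. [col 2: V + M ≡ C (mod 10)] column 2 (V + M ≡ C (mod 10), carry-in 0) doesn't pin C yet; pick C=2 and continue ⇒ C=2.
Step 6. [col 2: V + M ≡ C (mod 10)] from column 2 (M=3, C=2, carry-in 0, digits 1,2,3,5,8 already taken and all letters distinct): V must equal 9. So V=9.
Step 7. [col 3: C + T ≡ A (mod 10)] in column 3 we have C+T≡A with carry-in 1; given C=2, T=1 and digits 1,2,3,5,8,9 already taken and all letters distinct, that pins A to 4 ⇒ A=4.
Step 8. [col 4: X + A ≡ T (mod 10)] in column 4 we have X+A≡T with carry-in 0; given A=4, T=1 and digits 1,2,3,4,5,8,9 already taken and all letters distinct, that pins X to 7, so X=7.

Answer: A=4, C=2, K=5, M=3, R=8, T=1, V=9, X=7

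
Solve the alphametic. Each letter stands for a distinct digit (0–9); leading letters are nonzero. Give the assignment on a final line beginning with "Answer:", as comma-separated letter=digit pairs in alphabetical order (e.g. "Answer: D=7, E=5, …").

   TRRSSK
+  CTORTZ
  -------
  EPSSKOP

Step 1. [col 1: K + Z ≡ P (mod 10)] Z=6 is one option consistent with column 1 (K + Z ≡ P (mod 10), carry-in 0) — take it. So Z=6.
Step 2. [E] adding two 6-digit numbers gives at most 6+1 digits, and here it does — E is that final carry and must be 1. So E=1.
Step 3. [col 1: K + Z ≡ P (mod 10)] column 1 (K + Z ≡ P (mod 10), carry-in 0) doesn't pin P yet; pick P=0 and continue ⇒ P=0.
Step 4. [col 1: K + Z ≡ P (mod 10)] column 1: given Z=6, P=0, carry-in 0, and digits 0,1,6 already taken and all letters distinct, K+Z≡P (mod 10) forces K=4, so K=4.
Step 5. [col 2: S + T ≡ O (mod 10)] column 2 (S + T ≡ O (mod 10), carry-in 1) doesn't pin O yet; pick O=2 and continue ⇒ O=2.
Step 6. [col 2: S + T ≡ O (mod 10)] T=3 is one option consistent with column 2 (S + T ≡ O (mod 10), carry-in 1) — take it. So T=3.
Step 7. [col 2: S + T ≡ O (mod 10)] column 2: given T=3, O=2, carry-in 1, and digits 0,1,2,3,4,6 already taken and all letters distinct, S+T≡O (mod 10) forces S=8, so S=8.
Step 8. [col 3: S + R ≡ K (mod 10)] from column 3 (S=8, K=4, carry-in 1, digits 0,1,2,3,4,6,8 already taken and all letters distinct): R must equal 5. So R=5.
Step 9. [col 6: T + C ≡ P (mod 10)] from column 6 (T=3, P=0, carry-in 0, digits 0,1,2,3,4,5,6,8 already taken and all letters distinct): C must equal 7. So C=7.

Answer: C=7, E=1, K=4, O=2, P=0, R=5, S=8, T=3, Z=6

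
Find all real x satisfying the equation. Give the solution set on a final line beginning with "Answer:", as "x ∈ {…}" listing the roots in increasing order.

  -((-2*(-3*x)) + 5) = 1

Step 1. [-((-2*(-3*x)) + 5) = 1] leading − — multiply by −1, so neg: (-2*(-3*x)) + 5 = -1.
Step 2. [(-2*(-3*x)) + 5 = -1] +5 is outermost — subtract 5 both sides, so sub: -2*(-3*x) = -6.
Step 3. [-2*(-3*x) = -6] LHS = -2·(…); ÷-2 both sides. So div: -3*x = 3.
Step 4. [-3*x = 3] -3 out front; divide by -3 ⇒ div: x = -1.

Answer: x ∈ {-1}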